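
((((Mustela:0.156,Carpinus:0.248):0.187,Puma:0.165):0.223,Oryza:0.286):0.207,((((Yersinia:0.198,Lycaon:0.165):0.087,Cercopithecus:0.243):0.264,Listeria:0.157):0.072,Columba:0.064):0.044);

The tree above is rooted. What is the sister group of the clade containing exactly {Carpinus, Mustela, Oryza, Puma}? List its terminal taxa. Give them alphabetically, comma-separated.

Cercopithecus, Columba, Listeria, Lycaon, Yersinia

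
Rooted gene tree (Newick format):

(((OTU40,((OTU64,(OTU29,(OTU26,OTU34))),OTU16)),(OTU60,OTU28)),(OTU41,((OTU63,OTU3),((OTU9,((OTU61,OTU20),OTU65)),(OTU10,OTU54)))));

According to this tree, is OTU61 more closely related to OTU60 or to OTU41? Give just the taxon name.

OTU41

The MRCA of OTU61 and OTU41 subtends (OTU41,((OTU63,OTU3),((OTU9,((OTU61,OTU20),OTU65)),(OTU10,OTU54)))) (9 taxa).
The MRCA of OTU61 and OTU60 is the root, subtending the entire tree (17 taxa).
The first is nested inside the second, so OTU61 shares a more recent common ancestor with OTU41.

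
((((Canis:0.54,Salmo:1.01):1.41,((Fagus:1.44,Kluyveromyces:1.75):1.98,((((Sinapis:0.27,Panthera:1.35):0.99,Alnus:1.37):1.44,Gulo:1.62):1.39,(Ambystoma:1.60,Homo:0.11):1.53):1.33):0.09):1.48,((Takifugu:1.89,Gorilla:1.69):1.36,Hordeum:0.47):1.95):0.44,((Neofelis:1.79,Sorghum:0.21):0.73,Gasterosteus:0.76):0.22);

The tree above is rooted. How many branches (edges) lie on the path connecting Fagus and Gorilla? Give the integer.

7

The MRCA of Fagus and Gorilla is the node subtending (((Canis,Salmo),((Fagus,Kluyveromyces),((((Sinapis,Panthera),Alnus),Gulo),(Ambystoma,Homo)))),((Takifugu,Gorilla),Hordeum)).
From Fagus up to that node: 4 branches. From Gorilla up to the same node: 3 branches. Total: 4 + 3 = 7.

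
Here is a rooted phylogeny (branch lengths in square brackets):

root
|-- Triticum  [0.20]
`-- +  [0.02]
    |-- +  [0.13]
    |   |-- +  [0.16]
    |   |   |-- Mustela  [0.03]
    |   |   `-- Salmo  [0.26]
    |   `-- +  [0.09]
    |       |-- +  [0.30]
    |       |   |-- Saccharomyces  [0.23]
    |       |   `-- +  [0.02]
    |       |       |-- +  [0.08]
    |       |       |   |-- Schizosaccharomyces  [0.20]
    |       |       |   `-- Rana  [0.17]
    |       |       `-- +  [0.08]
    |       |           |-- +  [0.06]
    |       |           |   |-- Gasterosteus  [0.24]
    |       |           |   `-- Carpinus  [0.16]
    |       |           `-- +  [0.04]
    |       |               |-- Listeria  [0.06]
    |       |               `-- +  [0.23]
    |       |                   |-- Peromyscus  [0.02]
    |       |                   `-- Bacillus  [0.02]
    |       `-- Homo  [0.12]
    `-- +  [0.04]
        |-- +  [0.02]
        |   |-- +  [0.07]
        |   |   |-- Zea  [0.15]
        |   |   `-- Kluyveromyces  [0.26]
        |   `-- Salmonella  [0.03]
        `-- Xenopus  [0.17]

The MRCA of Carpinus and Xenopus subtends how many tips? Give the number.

15

The MRCA of Carpinus and Xenopus is the node subtending (((Mustela,Salmo),((Saccharomyces,((Schizosaccharomyces,Rana),((Gasterosteus,Carpinus),(Listeria,(Peromyscus,Bacillus))))),Homo)),(((Zea,Kluyveromyces),Salmonella),Xenopus)).
That clade contains 15 terminal taxa: Bacillus, Carpinus, Gasterosteus, Homo, Kluyveromyces, Listeria, Mustela, Peromyscus, Rana, Saccharomyces, Salmo, Salmonella, Schizosaccharomyces, Xenopus, Zea.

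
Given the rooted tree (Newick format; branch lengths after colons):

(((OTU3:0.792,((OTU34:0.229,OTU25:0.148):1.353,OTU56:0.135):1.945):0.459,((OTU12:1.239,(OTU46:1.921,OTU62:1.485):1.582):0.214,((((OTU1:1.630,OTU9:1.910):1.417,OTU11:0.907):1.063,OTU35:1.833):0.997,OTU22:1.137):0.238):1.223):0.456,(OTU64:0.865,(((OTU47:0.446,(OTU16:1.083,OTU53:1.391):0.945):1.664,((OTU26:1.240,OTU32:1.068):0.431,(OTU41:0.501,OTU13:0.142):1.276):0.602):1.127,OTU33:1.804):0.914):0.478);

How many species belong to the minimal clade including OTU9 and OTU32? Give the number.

21

The MRCA of OTU9 and OTU32 is the root, so the clade is the entire tree.
That clade contains 21 terminal taxa: OTU1, OTU11, OTU12, OTU13, OTU16, OTU22, OTU25, OTU26, OTU3, OTU32, OTU33, OTU34, OTU35, OTU41, OTU46, OTU47, OTU53, OTU56, OTU62, OTU64, OTU9.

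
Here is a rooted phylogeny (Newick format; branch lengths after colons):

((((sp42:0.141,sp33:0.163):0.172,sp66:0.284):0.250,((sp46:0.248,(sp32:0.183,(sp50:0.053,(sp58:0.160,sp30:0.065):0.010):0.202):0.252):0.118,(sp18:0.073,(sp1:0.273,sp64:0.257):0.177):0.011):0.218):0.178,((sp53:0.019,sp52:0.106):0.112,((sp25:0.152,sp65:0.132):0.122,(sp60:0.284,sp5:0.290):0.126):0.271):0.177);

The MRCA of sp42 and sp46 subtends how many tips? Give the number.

11

The MRCA of sp42 and sp46 is the node subtending (((sp42,sp33),sp66),((sp46,(sp32,(sp50,(sp58,sp30)))),(sp18,(sp1,sp64)))).
That clade contains 11 terminal taxa: sp1, sp18, sp30, sp32, sp33, sp42, sp46, sp50, sp58, sp64, sp66.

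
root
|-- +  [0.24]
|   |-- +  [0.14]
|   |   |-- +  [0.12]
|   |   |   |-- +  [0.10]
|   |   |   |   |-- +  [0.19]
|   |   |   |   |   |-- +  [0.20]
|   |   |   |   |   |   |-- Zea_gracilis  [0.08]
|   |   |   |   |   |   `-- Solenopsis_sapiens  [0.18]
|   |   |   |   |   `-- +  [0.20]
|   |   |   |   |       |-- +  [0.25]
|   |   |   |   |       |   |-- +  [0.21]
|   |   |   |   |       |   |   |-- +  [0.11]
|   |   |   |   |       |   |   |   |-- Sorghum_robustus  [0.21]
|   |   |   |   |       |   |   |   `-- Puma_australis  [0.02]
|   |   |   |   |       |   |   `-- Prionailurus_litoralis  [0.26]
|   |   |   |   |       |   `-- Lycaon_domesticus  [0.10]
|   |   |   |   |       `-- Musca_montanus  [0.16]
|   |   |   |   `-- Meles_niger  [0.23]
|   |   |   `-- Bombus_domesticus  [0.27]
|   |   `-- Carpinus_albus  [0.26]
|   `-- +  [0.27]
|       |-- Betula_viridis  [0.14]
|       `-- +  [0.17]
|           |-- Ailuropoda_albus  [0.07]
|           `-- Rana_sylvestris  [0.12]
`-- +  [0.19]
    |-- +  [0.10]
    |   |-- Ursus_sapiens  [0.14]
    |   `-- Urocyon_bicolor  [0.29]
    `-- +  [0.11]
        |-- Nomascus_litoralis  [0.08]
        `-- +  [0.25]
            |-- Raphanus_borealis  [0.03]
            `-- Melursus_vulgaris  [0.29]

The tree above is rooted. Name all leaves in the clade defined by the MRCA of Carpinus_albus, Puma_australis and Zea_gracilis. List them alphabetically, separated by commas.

Bombus_domesticus, Carpinus_albus, Lycaon_domesticus, Meles_niger, Musca_montanus, Prionailurus_litoralis, Puma_australis, Solenopsis_sapiens, Sorghum_robustus, Zea_gracilis

Tracing Carpinus_albus: it sits inside (((((Zea_gracilis,Solenopsis_sapiens),((((Sorghum_robustus,Puma_australis),Prionailurus_litoralis),Lycaon_domesticus),Musca_montanus)),Meles_niger),Bombus_domesticus),Carpinus_albus).
Tracing Puma_australis: it sits inside (Sorghum_robustus,Puma_australis).
Tracing Zea_gracilis: it sits inside (Zea_gracilis,Solenopsis_sapiens).
The smallest clade enclosing all 3 is (((((Zea_gracilis,Solenopsis_sapiens),((((Sorghum_robustus,Puma_australis),Prionailurus_litoralis),Lycaon_domesticus),Musca_montanus)),Meles_niger),Bombus_domesticus),Carpinus_albus); the answer is its 10 terminal taxa in alphabetical order.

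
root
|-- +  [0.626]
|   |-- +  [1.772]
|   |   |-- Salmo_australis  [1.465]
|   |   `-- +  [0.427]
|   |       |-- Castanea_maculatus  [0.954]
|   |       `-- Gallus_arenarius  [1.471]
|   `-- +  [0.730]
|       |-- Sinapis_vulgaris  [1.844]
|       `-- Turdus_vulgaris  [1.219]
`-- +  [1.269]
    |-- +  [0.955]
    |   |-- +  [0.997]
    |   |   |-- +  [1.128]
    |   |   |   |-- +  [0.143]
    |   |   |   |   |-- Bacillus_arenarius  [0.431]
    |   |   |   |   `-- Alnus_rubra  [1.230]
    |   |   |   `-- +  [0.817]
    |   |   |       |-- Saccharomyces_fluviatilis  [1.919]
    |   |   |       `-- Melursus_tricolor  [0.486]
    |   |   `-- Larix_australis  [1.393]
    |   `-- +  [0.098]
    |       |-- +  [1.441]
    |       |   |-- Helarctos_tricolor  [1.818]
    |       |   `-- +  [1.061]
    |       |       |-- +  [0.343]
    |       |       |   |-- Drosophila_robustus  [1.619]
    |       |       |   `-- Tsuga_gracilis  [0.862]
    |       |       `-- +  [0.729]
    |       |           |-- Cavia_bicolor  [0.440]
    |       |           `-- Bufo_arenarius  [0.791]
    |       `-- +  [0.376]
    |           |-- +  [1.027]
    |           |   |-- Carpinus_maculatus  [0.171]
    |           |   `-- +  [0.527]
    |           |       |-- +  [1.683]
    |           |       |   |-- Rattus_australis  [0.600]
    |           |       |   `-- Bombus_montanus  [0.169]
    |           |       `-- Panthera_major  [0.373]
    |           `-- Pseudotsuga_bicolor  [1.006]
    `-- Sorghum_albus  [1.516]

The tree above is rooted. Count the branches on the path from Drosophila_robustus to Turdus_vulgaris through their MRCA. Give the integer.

The MRCA of Drosophila_robustus and Turdus_vulgaris is the root of the tree.
From Drosophila_robustus up to that node: 7 branches. From Turdus_vulgaris up to the same node: 3 branches. Total: 7 + 3 = 10.

10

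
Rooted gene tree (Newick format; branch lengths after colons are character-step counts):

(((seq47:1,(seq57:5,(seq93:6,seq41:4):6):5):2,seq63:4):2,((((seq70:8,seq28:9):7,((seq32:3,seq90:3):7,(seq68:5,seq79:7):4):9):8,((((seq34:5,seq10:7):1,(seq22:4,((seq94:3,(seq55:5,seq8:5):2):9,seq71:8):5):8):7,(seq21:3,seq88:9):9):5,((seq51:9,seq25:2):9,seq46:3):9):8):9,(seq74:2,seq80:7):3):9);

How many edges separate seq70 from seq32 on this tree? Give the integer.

The MRCA of seq70 and seq32 is the node subtending ((seq70,seq28),((seq32,seq90),(seq68,seq79))).
From seq70 up to that node: 2 branches. From seq32 up to the same node: 3 branches. Total: 2 + 3 = 5.

5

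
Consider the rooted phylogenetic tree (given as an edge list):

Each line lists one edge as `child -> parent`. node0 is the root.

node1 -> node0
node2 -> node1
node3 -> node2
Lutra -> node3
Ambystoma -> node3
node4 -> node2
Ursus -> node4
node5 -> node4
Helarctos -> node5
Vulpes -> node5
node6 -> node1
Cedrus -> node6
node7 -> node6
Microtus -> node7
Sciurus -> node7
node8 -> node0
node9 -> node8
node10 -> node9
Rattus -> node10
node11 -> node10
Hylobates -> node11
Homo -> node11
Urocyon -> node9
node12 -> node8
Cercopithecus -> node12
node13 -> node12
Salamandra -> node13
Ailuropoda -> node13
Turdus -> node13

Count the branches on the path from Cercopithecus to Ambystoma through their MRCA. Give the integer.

The MRCA of Cercopithecus and Ambystoma is the root of the tree.
From Cercopithecus up to that node: 3 branches. From Ambystoma up to the same node: 4 branches. Total: 3 + 4 = 7.

7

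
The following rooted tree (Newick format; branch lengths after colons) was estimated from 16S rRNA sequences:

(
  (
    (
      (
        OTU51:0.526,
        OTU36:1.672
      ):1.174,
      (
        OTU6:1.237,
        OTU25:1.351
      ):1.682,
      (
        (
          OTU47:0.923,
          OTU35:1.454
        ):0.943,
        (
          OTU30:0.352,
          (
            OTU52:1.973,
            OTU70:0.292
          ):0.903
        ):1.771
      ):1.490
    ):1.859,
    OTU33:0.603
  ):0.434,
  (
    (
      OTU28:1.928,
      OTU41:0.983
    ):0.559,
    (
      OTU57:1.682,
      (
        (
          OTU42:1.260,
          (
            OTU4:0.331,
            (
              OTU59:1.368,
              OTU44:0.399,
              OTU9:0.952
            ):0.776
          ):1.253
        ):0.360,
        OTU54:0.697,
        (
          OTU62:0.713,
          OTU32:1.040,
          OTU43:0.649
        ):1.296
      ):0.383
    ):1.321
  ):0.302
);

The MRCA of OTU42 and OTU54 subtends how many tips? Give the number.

The MRCA of OTU42 and OTU54 is the node subtending ((OTU42,(OTU4,(OTU59,OTU44,OTU9))),OTU54,(OTU62,OTU32,OTU43)).
That clade contains 9 terminal taxa: OTU32, OTU4, OTU42, OTU43, OTU44, OTU54, OTU59, OTU62, OTU9.

9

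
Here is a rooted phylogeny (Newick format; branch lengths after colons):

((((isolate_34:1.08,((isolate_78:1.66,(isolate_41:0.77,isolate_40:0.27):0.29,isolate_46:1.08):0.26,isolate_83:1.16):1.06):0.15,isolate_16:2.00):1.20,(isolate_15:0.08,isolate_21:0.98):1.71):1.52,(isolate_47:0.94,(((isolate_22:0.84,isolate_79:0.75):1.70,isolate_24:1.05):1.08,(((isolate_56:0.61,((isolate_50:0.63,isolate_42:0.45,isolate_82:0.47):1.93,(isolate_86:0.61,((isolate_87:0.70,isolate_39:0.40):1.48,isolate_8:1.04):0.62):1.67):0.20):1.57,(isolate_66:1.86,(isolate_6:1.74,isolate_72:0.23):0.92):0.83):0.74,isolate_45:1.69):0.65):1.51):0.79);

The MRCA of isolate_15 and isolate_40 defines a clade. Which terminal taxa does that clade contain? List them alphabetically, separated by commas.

Tracing isolate_15: it sits inside (isolate_15,isolate_21).
Tracing isolate_40: it sits inside (isolate_41,isolate_40).
The smallest clade enclosing both is (((isolate_34,((isolate_78,(isolate_41,isolate_40),isolate_46),isolate_83)),isolate_16),(isolate_15,isolate_21)); the answer is its 9 terminal taxa in alphabetical order.

isolate_15, isolate_16, isolate_21, isolate_34, isolate_40, isolate_41, isolate_46, isolate_78, isolate_83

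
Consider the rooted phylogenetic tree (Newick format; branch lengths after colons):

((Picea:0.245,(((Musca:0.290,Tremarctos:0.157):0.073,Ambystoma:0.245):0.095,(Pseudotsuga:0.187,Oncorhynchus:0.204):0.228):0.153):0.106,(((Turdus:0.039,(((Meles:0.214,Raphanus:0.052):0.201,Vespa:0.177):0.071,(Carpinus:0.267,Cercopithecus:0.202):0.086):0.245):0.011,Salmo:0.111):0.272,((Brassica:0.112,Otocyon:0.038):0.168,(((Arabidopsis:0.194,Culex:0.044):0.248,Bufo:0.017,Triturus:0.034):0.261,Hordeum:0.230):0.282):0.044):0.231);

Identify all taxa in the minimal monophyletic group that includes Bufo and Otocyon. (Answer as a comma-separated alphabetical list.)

Arabidopsis, Brassica, Bufo, Culex, Hordeum, Otocyon, Triturus

Tracing Bufo: it sits inside ((Arabidopsis,Culex),Bufo,Triturus).
Tracing Otocyon: it sits inside (Brassica,Otocyon).
The smallest clade enclosing both is ((Brassica,Otocyon),(((Arabidopsis,Culex),Bufo,Triturus),Hordeum)); the answer is its 7 terminal taxa in alphabetical order.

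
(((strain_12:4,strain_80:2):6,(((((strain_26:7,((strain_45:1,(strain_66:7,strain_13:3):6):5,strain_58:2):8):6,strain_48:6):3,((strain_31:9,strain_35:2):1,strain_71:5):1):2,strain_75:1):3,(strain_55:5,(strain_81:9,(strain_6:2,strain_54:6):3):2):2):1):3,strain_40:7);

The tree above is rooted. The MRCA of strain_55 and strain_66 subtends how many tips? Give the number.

14

The MRCA of strain_55 and strain_66 is the node subtending (((((strain_26,((strain_45,(strain_66,strain_13)),strain_58)),strain_48),((strain_31,strain_35),strain_71)),strain_75),(strain_55,(strain_81,(strain_6,strain_54)))).
That clade contains 14 terminal taxa: strain_13, strain_26, strain_31, strain_35, strain_45, strain_48, strain_54, strain_55, strain_58, strain_6, strain_66, strain_71, strain_75, strain_81.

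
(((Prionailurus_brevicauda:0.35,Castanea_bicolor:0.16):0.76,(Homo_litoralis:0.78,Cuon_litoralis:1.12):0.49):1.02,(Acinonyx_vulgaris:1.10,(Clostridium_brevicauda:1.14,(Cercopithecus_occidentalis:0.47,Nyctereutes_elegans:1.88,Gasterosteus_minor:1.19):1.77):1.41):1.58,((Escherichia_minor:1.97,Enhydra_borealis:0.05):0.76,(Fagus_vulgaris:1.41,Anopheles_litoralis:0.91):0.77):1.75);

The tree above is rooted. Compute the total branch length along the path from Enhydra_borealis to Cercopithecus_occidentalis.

The path runs Enhydra_borealis → … → MRCA → … → Cercopithecus_occidentalis; the MRCA is the root of the tree.
Branch lengths along that path: 0.05 + 0.76 + 1.75 + 1.58 + 1.41 + 1.77 + 0.47 = 7.79.

7.79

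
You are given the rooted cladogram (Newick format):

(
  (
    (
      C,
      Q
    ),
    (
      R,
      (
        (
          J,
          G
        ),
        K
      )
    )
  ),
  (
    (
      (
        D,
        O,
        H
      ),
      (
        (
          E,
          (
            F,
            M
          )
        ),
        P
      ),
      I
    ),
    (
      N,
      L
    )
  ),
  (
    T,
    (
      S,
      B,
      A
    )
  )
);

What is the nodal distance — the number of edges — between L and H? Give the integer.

5

The MRCA of L and H is the node subtending (((D,O,H),((E,(F,M)),P),I),(N,L)).
From L up to that node: 2 branches. From H up to the same node: 3 branches. Total: 2 + 3 = 5.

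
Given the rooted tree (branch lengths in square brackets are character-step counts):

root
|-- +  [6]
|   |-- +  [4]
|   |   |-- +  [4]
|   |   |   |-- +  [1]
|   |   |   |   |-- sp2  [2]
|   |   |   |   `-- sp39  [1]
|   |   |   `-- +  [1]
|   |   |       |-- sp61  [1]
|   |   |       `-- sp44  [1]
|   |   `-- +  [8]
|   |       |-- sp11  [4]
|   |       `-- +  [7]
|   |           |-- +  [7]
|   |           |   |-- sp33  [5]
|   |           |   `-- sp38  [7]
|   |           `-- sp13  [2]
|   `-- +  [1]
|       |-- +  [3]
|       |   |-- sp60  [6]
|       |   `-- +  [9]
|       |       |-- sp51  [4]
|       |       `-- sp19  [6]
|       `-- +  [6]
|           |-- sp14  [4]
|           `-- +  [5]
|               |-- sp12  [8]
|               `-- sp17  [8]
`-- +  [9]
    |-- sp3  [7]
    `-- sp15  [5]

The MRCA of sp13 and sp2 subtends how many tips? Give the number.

The MRCA of sp13 and sp2 is the node subtending (((sp2,sp39),(sp61,sp44)),(sp11,((sp33,sp38),sp13))).
That clade contains 8 terminal taxa: sp11, sp13, sp2, sp33, sp38, sp39, sp44, sp61.

8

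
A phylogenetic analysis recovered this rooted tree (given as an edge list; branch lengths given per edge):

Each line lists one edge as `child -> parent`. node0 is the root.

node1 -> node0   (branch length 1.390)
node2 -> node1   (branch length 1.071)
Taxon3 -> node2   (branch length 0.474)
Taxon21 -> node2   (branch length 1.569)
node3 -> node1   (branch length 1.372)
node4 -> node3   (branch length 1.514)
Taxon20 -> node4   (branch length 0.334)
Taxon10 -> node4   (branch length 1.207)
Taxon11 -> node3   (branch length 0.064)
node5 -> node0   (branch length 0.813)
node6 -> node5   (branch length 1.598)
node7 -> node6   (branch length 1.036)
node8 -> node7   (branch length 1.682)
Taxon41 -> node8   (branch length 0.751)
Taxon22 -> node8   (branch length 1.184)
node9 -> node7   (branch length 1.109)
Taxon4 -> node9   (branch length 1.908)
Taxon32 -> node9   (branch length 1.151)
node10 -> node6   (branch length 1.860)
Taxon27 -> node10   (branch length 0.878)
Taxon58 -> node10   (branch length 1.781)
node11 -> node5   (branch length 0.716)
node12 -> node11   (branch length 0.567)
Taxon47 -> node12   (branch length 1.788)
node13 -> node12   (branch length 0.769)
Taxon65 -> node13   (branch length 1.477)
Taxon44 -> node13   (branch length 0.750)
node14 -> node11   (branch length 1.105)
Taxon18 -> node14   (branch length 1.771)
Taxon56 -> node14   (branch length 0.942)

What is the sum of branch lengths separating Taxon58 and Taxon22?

The path runs Taxon58 → … → MRCA → … → Taxon22; the MRCA is the node subtending (((Taxon41,Taxon22),(Taxon4,Taxon32)),(Taxon27,Taxon58)).
Branch lengths along that path: 1.781 + 1.860 + 1.036 + 1.682 + 1.184 = 7.543.

7.543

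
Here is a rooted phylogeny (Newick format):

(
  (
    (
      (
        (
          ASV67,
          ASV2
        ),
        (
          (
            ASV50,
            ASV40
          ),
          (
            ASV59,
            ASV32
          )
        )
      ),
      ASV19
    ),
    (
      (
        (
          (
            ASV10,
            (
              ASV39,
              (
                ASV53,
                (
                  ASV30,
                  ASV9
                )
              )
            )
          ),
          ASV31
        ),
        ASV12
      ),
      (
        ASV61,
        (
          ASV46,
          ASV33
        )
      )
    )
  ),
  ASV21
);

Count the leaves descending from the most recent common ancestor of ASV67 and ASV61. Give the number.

The MRCA of ASV67 and ASV61 is the node subtending ((((ASV67,ASV2),((ASV50,ASV40),(ASV59,ASV32))),ASV19),((((ASV10,(ASV39,(ASV53,(ASV30,ASV9)))),ASV31),ASV12),(ASV61,(ASV46,ASV33)))).
That clade contains 17 terminal taxa: ASV10, ASV12, ASV19, ASV2, ASV30, ASV31, ASV32, ASV33, ASV39, ASV40, ASV46, ASV50, ASV53, ASV59, ASV61, ASV67, ASV9.

17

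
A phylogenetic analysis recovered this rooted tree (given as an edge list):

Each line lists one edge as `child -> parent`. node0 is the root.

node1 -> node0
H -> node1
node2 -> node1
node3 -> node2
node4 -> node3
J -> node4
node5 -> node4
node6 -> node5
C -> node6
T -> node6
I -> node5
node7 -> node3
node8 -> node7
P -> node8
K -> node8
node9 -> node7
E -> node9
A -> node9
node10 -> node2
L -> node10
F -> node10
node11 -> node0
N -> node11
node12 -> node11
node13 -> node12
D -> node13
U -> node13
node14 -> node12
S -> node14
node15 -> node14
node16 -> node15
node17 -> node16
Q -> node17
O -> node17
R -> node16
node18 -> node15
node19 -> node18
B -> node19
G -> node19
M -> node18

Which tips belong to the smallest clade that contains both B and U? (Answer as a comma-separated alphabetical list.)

B, D, G, M, O, Q, R, S, U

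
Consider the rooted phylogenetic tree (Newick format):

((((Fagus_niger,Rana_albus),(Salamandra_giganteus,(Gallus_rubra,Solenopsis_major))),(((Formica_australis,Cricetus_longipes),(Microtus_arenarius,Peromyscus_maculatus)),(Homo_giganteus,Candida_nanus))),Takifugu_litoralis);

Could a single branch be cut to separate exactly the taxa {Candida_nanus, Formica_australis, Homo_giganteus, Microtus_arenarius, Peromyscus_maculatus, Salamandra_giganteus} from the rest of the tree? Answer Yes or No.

The MRCA of the listed taxa subtends (((Fagus_niger,Rana_albus),(Salamandra_giganteus,(Gallus_rubra,Solenopsis_major))),(((Formica_australis,Cricetus_longipes),(Microtus_arenarius,Peromyscus_maculatus)),(Homo_giganteus,Candida_nanus))).
That clade also contains Cricetus_longipes, Fagus_niger, Gallus_rubra, Rana_albus, Solenopsis_major, which are not in the proposed group, so the group is not monophyletic.

No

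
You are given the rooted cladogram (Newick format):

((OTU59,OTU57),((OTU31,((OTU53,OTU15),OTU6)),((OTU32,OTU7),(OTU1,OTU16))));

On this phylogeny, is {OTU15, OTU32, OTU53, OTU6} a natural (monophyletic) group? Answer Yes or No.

No

The MRCA of the listed taxa subtends ((OTU31,((OTU53,OTU15),OTU6)),((OTU32,OTU7),(OTU1,OTU16))).
That clade also contains OTU1, OTU16, OTU31, OTU7, which are not in the proposed group, so the group is not monophyletic.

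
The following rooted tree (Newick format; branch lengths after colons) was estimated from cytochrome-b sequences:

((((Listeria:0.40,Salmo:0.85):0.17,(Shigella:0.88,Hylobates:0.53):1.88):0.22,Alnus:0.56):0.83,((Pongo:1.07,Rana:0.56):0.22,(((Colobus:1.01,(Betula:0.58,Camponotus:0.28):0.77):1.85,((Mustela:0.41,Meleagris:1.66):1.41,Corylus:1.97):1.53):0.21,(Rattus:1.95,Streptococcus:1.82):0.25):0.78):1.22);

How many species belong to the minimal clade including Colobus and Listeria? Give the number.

15

The MRCA of Colobus and Listeria is the root, so the clade is the entire tree.
That clade contains 15 terminal taxa: Alnus, Betula, Camponotus, Colobus, Corylus, Hylobates, Listeria, Meleagris, Mustela, Pongo, Rana, Rattus, Salmo, Shigella, Streptococcus.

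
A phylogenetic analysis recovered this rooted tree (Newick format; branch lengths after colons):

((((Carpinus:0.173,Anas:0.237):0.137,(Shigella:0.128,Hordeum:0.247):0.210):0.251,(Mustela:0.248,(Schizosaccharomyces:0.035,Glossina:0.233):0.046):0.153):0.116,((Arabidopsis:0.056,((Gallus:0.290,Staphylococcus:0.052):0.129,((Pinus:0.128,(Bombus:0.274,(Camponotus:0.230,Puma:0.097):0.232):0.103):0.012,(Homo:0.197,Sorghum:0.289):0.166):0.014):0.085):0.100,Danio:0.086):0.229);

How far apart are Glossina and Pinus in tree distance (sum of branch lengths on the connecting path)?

1.116

The path runs Glossina → … → MRCA → … → Pinus; the MRCA is the root of the tree.
Branch lengths along that path: 0.233 + 0.046 + 0.153 + 0.116 + 0.229 + 0.100 + 0.085 + 0.014 + 0.012 + 0.128 = 1.116.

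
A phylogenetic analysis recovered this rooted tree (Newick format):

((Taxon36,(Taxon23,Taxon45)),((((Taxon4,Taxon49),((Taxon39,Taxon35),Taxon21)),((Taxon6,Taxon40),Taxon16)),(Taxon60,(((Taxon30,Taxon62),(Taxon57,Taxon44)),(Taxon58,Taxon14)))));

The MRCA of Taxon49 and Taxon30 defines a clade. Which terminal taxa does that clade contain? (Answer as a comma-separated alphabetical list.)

Tracing Taxon49: it sits inside (Taxon4,Taxon49).
Tracing Taxon30: it sits inside (Taxon30,Taxon62).
The smallest clade enclosing both is ((((Taxon4,Taxon49),((Taxon39,Taxon35),Taxon21)),((Taxon6,Taxon40),Taxon16)),(Taxon60,(((Taxon30,Taxon62),(Taxon57,Taxon44)),(Taxon58,Taxon14)))); the answer is its 15 terminal taxa in alphabetical order.

Taxon14, Taxon16, Taxon21, Taxon30, Taxon35, Taxon39, Taxon4, Taxon40, Taxon44, Taxon49, Taxon57, Taxon58, Taxon6, Taxon60, Taxon62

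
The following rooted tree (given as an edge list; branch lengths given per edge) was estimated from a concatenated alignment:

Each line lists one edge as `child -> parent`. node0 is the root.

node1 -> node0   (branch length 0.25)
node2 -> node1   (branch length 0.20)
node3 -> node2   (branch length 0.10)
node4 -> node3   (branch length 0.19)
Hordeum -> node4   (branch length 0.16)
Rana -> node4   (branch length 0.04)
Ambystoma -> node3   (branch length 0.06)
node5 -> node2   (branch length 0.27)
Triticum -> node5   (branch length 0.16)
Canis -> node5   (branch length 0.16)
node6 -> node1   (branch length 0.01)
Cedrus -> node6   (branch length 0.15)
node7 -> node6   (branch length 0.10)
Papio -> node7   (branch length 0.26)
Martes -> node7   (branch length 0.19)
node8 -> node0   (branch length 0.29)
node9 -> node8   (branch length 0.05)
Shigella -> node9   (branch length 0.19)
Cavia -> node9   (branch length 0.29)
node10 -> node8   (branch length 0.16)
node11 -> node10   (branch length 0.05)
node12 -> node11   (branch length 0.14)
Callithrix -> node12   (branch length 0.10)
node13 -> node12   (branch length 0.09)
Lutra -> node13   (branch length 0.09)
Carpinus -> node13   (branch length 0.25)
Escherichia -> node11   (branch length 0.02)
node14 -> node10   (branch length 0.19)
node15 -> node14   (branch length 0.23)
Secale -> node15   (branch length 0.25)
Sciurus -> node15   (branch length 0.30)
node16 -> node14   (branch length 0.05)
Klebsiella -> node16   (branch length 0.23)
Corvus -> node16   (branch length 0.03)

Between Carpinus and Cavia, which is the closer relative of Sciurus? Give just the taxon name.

Carpinus

The MRCA of Sciurus and Carpinus subtends (((Callithrix,(Lutra,Carpinus)),Escherichia),((Secale,Sciurus),(Klebsiella,Corvus))) (8 taxa).
The MRCA of Sciurus and Cavia subtends ((Shigella,Cavia),(((Callithrix,(Lutra,Carpinus)),Escherichia),((Secale,Sciurus),(Klebsiella,Corvus)))) (10 taxa).
The first is nested inside the second, so Sciurus shares a more recent common ancestor with Carpinus.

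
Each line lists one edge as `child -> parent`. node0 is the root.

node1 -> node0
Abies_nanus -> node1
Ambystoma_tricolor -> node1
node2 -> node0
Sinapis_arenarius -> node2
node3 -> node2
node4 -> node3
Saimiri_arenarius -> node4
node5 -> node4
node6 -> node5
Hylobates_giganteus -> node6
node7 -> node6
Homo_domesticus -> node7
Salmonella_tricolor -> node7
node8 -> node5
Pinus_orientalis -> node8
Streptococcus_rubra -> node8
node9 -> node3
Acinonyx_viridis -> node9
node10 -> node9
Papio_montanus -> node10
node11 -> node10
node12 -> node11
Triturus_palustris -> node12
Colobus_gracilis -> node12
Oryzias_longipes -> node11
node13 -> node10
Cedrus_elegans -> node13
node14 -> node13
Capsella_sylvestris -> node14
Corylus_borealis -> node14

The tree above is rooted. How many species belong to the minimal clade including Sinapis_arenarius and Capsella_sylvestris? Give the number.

15

The MRCA of Sinapis_arenarius and Capsella_sylvestris is the node subtending (Sinapis_arenarius,((Saimiri_arenarius,((Hylobates_giganteus,(Homo_domesticus,Salmonella_tricolor)),(Pinus_orientalis,Streptococcus_rubra))),(Acinonyx_viridis,(Papio_montanus,((Triturus_palustris,Colobus_gracilis),Oryzias_longipes),(Cedrus_elegans,(Capsella_sylvestris,Corylus_borealis)))))).
That clade contains 15 terminal taxa: Acinonyx_viridis, Capsella_sylvestris, Cedrus_elegans, Colobus_gracilis, Corylus_borealis, Homo_domesticus, Hylobates_giganteus, Oryzias_longipes, Papio_montanus, Pinus_orientalis, Saimiri_arenarius, Salmonella_tricolor, Sinapis_arenarius, Streptococcus_rubra, Triturus_palustris.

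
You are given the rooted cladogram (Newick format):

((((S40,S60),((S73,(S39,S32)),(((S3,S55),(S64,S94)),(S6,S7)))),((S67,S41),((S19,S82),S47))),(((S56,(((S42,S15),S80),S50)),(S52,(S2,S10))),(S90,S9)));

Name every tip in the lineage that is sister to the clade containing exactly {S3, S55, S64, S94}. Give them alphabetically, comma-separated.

S6, S7

The clade containing exactly {S3, S55, S64, S94} attaches to the tree at the node subtending (((S3,S55),(S64,S94)),(S6,S7)).
The other lineage descending from that same node — the sister group — is (S6,S7); its 2 tips in alphabetical order are the answer.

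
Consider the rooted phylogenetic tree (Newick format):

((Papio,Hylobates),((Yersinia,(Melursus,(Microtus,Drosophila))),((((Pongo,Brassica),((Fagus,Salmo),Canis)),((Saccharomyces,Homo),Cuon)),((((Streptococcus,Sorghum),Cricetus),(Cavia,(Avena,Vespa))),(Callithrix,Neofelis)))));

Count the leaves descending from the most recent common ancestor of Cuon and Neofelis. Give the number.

16

The MRCA of Cuon and Neofelis is the node subtending ((((Pongo,Brassica),((Fagus,Salmo),Canis)),((Saccharomyces,Homo),Cuon)),((((Streptococcus,Sorghum),Cricetus),(Cavia,(Avena,Vespa))),(Callithrix,Neofelis))).
That clade contains 16 terminal taxa: Avena, Brassica, Callithrix, Canis, Cavia, Cricetus, Cuon, Fagus, Homo, Neofelis, Pongo, Saccharomyces, Salmo, Sorghum, Streptococcus, Vespa.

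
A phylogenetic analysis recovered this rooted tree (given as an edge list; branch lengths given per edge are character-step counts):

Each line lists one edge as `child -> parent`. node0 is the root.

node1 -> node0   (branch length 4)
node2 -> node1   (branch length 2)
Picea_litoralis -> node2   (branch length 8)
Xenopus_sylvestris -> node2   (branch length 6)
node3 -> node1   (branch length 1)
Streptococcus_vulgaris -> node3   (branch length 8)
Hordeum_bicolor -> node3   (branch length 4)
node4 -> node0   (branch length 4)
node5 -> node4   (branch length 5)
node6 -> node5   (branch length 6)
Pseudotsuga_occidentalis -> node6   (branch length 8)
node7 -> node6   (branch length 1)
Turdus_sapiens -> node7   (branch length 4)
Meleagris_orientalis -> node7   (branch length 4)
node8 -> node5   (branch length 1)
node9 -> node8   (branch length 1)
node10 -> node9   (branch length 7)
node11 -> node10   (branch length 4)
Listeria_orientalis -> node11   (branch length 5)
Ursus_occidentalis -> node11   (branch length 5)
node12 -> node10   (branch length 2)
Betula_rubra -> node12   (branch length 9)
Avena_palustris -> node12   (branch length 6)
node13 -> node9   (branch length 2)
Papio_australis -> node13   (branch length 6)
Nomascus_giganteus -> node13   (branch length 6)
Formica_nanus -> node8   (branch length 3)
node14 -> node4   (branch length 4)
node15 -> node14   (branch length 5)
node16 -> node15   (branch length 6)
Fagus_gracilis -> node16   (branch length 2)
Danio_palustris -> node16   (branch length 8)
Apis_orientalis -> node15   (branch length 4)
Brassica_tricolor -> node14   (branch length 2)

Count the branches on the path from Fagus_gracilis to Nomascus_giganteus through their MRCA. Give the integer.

The MRCA of Fagus_gracilis and Nomascus_giganteus is the node subtending (((Pseudotsuga_occidentalis,(Turdus_sapiens,Meleagris_orientalis)),((((Listeria_orientalis,Ursus_occidentalis),(Betula_rubra,Avena_palustris)),(Papio_australis,Nomascus_giganteus)),Formica_nanus)),(((Fagus_gracilis,Danio_palustris),Apis_orientalis),Brassica_tricolor)).
From Fagus_gracilis up to that node: 4 branches. From Nomascus_giganteus up to the same node: 5 branches. Total: 4 + 5 = 9.

9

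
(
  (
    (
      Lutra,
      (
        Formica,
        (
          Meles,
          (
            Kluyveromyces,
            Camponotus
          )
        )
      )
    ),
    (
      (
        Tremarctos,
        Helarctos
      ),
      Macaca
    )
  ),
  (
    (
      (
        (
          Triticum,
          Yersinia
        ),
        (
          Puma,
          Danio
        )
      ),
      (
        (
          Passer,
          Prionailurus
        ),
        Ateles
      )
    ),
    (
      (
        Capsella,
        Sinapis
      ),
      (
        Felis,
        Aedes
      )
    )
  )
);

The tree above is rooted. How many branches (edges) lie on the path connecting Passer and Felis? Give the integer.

7

The MRCA of Passer and Felis is the node subtending ((((Triticum,Yersinia),(Puma,Danio)),((Passer,Prionailurus),Ateles)),((Capsella,Sinapis),(Felis,Aedes))).
From Passer up to that node: 4 branches. From Felis up to the same node: 3 branches. Total: 4 + 3 = 7.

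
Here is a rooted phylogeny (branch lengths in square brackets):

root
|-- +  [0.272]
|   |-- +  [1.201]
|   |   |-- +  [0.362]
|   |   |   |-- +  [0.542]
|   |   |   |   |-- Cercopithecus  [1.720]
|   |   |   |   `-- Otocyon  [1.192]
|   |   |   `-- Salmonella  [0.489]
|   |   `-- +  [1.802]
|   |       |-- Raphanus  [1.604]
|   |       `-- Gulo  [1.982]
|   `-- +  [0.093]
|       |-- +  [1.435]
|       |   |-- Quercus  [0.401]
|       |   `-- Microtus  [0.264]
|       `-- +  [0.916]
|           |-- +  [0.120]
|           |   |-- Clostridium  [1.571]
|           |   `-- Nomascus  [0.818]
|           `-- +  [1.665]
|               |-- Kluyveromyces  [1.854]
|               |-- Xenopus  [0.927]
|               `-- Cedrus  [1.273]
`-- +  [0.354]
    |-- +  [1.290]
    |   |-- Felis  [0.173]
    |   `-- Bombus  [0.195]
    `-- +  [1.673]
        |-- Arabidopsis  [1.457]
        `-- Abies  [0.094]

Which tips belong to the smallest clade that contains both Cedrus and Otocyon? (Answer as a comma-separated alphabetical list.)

Cedrus, Cercopithecus, Clostridium, Gulo, Kluyveromyces, Microtus, Nomascus, Otocyon, Quercus, Raphanus, Salmonella, Xenopus

Tracing Cedrus: it sits inside (Kluyveromyces,Xenopus,Cedrus).
Tracing Otocyon: it sits inside (Cercopithecus,Otocyon).
The smallest clade enclosing both is ((((Cercopithecus,Otocyon),Salmonella),(Raphanus,Gulo)),((Quercus,Microtus),((Clostridium,Nomascus),(Kluyveromyces,Xenopus,Cedrus)))); the answer is its 12 terminal taxa in alphabetical order.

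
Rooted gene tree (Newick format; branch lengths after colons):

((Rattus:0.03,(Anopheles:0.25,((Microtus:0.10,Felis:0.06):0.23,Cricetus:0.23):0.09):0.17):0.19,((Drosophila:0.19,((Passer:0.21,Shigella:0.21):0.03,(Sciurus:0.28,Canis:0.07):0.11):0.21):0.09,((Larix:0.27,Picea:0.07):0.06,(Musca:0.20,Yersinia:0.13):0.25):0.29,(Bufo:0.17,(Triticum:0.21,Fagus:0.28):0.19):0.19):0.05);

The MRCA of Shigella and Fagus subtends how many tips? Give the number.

12

The MRCA of Shigella and Fagus is the node subtending ((Drosophila,((Passer,Shigella),(Sciurus,Canis))),((Larix,Picea),(Musca,Yersinia)),(Bufo,(Triticum,Fagus))).
That clade contains 12 terminal taxa: Bufo, Canis, Drosophila, Fagus, Larix, Musca, Passer, Picea, Sciurus, Shigella, Triticum, Yersinia.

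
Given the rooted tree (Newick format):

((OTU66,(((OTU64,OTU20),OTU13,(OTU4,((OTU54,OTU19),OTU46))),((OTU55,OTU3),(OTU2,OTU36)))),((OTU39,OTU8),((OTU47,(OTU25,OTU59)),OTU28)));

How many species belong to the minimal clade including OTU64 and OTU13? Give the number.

7

The MRCA of OTU64 and OTU13 is the node subtending ((OTU64,OTU20),OTU13,(OTU4,((OTU54,OTU19),OTU46))).
That clade contains 7 terminal taxa: OTU13, OTU19, OTU20, OTU4, OTU46, OTU54, OTU64.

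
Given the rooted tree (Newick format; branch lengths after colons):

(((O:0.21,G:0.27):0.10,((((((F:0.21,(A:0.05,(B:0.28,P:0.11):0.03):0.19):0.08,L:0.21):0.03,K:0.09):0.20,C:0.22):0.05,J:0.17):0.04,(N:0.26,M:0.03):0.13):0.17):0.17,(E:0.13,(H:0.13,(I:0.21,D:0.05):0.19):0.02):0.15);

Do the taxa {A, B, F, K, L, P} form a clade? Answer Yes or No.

The most recent common ancestor of these taxa subtends (((F,(A,(B,P))),L),K).
That clade has exactly 6 tips — every listed taxon and nothing else — so the group is monophyletic.

Yes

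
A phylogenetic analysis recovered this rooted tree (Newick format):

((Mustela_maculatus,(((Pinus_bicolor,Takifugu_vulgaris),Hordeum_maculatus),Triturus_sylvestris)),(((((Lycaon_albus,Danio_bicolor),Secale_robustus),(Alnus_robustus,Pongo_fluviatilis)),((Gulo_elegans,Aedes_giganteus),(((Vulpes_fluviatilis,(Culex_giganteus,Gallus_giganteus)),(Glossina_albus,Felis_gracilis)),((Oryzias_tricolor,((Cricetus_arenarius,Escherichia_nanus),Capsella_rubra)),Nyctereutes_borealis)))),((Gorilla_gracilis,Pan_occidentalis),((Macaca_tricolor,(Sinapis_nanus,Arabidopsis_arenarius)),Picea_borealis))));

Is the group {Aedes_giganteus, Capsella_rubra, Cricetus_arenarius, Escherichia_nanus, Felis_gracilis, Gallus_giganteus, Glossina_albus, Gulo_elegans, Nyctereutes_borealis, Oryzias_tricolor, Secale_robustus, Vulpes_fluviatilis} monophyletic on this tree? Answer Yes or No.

No

The MRCA of the listed taxa subtends ((((Lycaon_albus,Danio_bicolor),Secale_robustus),(Alnus_robustus,Pongo_fluviatilis)),((Gulo_elegans,Aedes_giganteus),(((Vulpes_fluviatilis,(Culex_giganteus,Gallus_giganteus)),(Glossina_albus,Felis_gracilis)),((Oryzias_tricolor,((Cricetus_arenarius,Escherichia_nanus),Capsella_rubra)),Nyctereutes_borealis)))).
That clade also contains Alnus_robustus, Culex_giganteus, Danio_bicolor, Lycaon_albus, Pongo_fluviatilis, which are not in the proposed group, so the group is not monophyletic.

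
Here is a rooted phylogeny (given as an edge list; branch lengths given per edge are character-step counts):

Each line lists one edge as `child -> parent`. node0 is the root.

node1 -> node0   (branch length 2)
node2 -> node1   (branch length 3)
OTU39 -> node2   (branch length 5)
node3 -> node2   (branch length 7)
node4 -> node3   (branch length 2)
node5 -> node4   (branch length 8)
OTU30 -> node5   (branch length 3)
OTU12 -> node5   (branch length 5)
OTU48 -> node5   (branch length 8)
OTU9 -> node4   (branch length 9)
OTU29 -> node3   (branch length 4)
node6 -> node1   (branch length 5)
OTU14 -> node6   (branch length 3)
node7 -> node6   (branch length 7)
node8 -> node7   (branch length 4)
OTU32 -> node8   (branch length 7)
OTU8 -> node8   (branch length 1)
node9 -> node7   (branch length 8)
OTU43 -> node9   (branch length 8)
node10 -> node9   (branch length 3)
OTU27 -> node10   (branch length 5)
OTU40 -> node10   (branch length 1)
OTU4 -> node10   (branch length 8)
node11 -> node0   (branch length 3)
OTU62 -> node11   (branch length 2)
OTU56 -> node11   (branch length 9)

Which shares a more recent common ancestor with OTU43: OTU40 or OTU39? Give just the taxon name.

The MRCA of OTU43 and OTU40 subtends (OTU43,(OTU27,OTU40,OTU4)) (4 taxa).
The MRCA of OTU43 and OTU39 subtends ((OTU39,(((OTU30,OTU12,OTU48),OTU9),OTU29)),(OTU14,((OTU32,OTU8),(OTU43,(OTU27,OTU40,OTU4))))) (13 taxa).
The first is nested inside the second, so OTU43 shares a more recent common ancestor with OTU40.

OTU40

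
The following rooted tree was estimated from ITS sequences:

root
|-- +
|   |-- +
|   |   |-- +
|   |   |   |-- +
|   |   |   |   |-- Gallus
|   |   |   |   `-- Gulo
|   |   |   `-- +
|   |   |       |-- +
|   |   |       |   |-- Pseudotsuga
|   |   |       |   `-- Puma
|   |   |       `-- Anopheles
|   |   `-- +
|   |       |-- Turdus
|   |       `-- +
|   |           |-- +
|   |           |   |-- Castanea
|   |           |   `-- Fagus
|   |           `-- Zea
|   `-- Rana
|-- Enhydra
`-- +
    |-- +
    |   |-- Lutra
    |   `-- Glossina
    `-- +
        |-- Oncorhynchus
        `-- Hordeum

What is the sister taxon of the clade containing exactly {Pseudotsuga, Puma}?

The clade containing exactly {Pseudotsuga, Puma} attaches to the tree at the node subtending ((Pseudotsuga,Puma),Anopheles).
The other lineage descending from that same node — the sister group — is the single tip Anopheles.

Anopheles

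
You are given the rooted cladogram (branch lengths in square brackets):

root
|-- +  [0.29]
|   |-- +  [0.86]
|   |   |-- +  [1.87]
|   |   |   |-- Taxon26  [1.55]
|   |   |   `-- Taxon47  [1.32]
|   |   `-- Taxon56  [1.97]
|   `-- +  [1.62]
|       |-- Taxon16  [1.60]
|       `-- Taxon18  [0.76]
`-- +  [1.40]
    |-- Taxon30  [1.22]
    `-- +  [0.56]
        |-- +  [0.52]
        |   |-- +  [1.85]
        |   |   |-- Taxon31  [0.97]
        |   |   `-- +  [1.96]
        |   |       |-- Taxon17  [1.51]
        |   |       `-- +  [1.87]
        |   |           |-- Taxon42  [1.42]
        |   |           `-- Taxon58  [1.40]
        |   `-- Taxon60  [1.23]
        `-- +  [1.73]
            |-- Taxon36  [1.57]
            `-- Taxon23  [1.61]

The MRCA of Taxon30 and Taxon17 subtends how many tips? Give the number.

8

The MRCA of Taxon30 and Taxon17 is the node subtending (Taxon30,(((Taxon31,(Taxon17,(Taxon42,Taxon58))),Taxon60),(Taxon36,Taxon23))).
That clade contains 8 terminal taxa: Taxon17, Taxon23, Taxon30, Taxon31, Taxon36, Taxon42, Taxon58, Taxon60.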